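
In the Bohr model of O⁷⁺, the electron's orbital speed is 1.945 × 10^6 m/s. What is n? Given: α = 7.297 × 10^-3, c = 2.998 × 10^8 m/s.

9

v_n = Zαc/n ⇒ n = Zαc/v = 8 × 0.007297 × 2.998 × 10^8 / 1.945 × 10^6 ≈ 9.00
n = 9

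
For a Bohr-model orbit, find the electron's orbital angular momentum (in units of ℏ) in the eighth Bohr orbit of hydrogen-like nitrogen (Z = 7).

L_n = nℏ, so L/ℏ = n = 8.

8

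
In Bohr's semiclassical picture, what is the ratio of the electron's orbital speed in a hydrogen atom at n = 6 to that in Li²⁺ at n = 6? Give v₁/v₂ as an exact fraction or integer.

v ∝ Z^1 · n^-1
v₁/v₂ = (1/3)^1 · (6/6)^-1 = 1/3

1/3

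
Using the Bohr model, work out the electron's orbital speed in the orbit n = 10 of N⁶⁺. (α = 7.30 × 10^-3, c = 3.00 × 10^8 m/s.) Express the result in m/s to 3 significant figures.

v_n = Zαc/n = 7 × 0.00730 × 3.00 × 10^8 / 10
    = 1.53 × 10^6 m/s

1.53 × 10^6 m/s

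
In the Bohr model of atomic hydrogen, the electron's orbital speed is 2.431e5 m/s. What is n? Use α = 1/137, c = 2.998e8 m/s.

9

v_n = Zαc/n ⇒ n = Zαc/v = 1 × 0.007299 × 2.998e8 / 2.431e5 ≈ 9.00
n = 9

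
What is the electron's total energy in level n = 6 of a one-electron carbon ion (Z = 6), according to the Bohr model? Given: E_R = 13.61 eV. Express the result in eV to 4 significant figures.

E_n = −E_R·Z²/n² = −13.61 × 6²/6² = -13.61 eV

-13.61 eV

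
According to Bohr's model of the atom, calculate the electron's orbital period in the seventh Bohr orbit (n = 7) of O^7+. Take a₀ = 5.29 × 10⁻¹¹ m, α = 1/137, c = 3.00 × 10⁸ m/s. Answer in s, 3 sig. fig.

r = n²a₀/Z = 7²·5.29 × 10⁻¹¹/8 = 3.24 × 10⁻¹⁰ m
v = Zαc/n = 8·0.00730·3.00 × 10⁸/7 = 2.50 × 10⁶ m/s
T = 2πr/v = 8.13 × 10⁻¹⁶ s

8.13 × 10⁻¹⁶ s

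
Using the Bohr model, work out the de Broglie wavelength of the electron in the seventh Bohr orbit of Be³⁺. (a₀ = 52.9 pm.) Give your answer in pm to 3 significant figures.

The Bohr quantisation condition is nλ = 2πr_n.
r_n = n²a₀/Z = 648 pm
λ = 2πr_n/n = 2π·648/7 = 582 pm

582 pm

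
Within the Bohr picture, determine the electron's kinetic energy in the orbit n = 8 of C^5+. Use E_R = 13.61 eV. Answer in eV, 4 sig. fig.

7.656 eV

For a Coulomb orbit the virial theorem gives K = −E_n.
E_n = −E_R·Z²/n², so K = E_R·Z²/n² = 13.61 × 6²/8² = 7.656 eV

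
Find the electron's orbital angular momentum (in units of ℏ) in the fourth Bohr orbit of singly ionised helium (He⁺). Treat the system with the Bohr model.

4

L_n = nℏ, so L/ℏ = n = 4.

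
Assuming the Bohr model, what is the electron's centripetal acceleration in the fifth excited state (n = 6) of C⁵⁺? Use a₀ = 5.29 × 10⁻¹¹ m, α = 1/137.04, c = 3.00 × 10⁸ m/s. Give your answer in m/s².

r = n²a₀/Z = 3.17 × 10⁻¹⁰ m, v = Zαc/n = 2.19 × 10⁶ m/s
a = v²/r = (2.19 × 10⁶)² / 3.17 × 10⁻¹⁰ = 1.51 × 10²² m/s²

1.51 × 10²² m/s²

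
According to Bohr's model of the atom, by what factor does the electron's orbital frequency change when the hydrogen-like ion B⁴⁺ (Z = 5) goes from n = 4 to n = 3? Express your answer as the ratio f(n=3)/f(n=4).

f ∝ Z^2 · n^-3; with Z fixed, f ∝ n^-3.
f(n=3)/f(n=4) = (3/4)^-3 = 64/27

64/27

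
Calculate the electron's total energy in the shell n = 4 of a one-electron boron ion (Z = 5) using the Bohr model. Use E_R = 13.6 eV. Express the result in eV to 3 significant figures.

E_n = −E_R·Z²/n² = −13.6 × 5²/4² = -21.2 eV

-21.2 eV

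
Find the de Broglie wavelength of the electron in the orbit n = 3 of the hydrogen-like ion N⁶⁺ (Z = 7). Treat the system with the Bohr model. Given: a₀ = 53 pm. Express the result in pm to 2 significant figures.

140 pm

The Bohr quantisation condition is nλ = 2πr_n.
r_n = n²a₀/Z = 68 pm
λ = 2πr_n/n = 2π·68/3 = 140 pm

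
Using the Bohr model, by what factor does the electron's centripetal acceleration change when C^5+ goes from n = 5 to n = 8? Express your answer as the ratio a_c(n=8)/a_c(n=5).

625/4096

a_c ∝ Z^3 · n^-4; with Z fixed, a_c ∝ n^-4.
a_c(n=8)/a_c(n=5) = (8/5)^-4 = 625/4096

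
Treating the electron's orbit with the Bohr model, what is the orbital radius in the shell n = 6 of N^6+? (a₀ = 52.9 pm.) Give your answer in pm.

272 pm

r_n = n²a₀/Z = 6² × 52.9 / 7
    = 36 × 52.9 / 7 = 272 pm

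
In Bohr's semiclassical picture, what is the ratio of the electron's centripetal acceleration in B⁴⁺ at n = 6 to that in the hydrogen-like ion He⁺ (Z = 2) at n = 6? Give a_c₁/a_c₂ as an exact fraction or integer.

125/8

a_c ∝ Z^3 · n^-4
a_c₁/a_c₂ = (5/2)^3 · (6/6)^-4 = 125/8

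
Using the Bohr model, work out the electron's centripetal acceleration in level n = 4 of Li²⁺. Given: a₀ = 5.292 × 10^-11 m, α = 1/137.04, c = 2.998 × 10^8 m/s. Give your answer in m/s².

r = n²a₀/Z = 2.822 × 10^-10 m, v = Zαc/n = 1.641 × 10^6 m/s
a = v²/r = (1.641 × 10^6)² / 2.822 × 10^-10 = 9.538 × 10^21 m/s²

9.538 × 10^21 m/s²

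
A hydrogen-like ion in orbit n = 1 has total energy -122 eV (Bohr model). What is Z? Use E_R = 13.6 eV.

E_n = −E_R Z²/n² ⇒ Z² = −E_n n²/E_R = 122 × 1² / 13.6 ≈ 8.97
Z = 3

3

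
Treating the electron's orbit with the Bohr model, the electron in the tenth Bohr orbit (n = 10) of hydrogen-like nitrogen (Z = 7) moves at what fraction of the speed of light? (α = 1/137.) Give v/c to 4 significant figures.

0.005109

v_n = Zαc/n, so v/c = Zα/n = 7 × 0.007299 / 10 = 0.005109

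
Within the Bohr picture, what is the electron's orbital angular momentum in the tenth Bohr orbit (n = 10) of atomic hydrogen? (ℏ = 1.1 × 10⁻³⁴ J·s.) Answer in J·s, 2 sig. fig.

1.1 × 10⁻³³ J·s

L_n = nℏ = 10 × 1.1 × 10⁻³⁴ = 1.1 × 10⁻³³ J·s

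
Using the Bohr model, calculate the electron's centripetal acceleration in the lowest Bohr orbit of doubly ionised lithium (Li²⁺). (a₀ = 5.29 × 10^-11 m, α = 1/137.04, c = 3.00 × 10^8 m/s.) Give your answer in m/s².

r = n²a₀/Z = 1.76 × 10^-11 m, v = Zαc/n = 6.57 × 10^6 m/s
a = v²/r = (6.57 × 10^6)² / 1.76 × 10^-11 = 2.45 × 10^24 m/s²

2.45 × 10^24 m/s²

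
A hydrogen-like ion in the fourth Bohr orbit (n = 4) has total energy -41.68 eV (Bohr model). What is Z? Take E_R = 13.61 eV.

7

E_n = −E_R Z²/n² ⇒ Z² = −E_n n²/E_R = 41.68 × 4² / 13.61 ≈ 49.00
Z = 7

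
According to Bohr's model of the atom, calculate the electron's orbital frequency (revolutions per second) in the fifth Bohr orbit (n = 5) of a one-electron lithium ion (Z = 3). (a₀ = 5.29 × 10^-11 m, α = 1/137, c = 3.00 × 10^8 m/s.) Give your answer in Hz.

r = n²a₀/Z = 4.41 × 10^-10 m, v = Zαc/n = 1.31 × 10^6 m/s
f = v/(2πr) = 4.74 × 10^14 Hz

4.74 × 10^14 Hz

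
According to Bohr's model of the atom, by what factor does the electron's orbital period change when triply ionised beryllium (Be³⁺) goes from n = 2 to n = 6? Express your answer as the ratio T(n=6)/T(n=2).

27

T ∝ Z^-2 · n^3; with Z fixed, T ∝ n^3.
T(n=6)/T(n=2) = (6/2)^3 = 27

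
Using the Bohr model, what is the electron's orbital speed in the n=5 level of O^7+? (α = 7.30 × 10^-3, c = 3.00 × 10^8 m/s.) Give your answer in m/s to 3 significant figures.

v_n = Zαc/n = 8 × 0.00730 × 3.00 × 10^8 / 5
    = 3.50 × 10^6 m/s

3.50 × 10^6 m/s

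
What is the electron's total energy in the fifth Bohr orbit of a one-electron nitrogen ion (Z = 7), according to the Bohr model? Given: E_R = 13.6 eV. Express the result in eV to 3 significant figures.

-26.7 eV

E_n = −E_R·Z²/n² = −13.6 × 7²/5² = -26.7 eV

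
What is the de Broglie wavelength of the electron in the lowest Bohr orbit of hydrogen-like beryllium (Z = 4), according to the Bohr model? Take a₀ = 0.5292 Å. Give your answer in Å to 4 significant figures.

The Bohr quantisation condition is nλ = 2πr_n.
r_n = n²a₀/Z = 0.1323 Å
λ = 2πr_n/n = 2π·0.1323/1 = 0.8313 Å

0.8313 Å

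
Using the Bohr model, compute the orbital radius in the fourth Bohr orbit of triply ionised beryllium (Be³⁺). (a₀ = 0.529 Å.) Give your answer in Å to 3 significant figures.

2.12 Å

r_n = n²a₀/Z = 4² × 0.529 / 4
    = 16 × 0.529 / 4 = 2.12 Å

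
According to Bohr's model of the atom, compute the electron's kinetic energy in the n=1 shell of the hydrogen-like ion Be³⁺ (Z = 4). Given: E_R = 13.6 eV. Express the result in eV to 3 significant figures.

218 eV

For a Coulomb orbit the virial theorem gives K = −E_n.
E_n = −E_R·Z²/n², so K = E_R·Z²/n² = 13.6 × 4²/1² = 218 eV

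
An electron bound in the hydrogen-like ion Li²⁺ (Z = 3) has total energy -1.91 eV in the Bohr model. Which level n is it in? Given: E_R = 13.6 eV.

8

E_n = −E_R Z²/n² ⇒ n² = E_R Z²/(−E_n) = 13.6 × 3² / 1.91 ≈ 64.08
n = 8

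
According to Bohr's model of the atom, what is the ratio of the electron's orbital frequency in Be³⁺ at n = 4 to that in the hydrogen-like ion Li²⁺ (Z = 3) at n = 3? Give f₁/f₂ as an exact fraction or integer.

f ∝ Z^2 · n^-3
f₁/f₂ = (4/3)^2 · (4/3)^-3 = 3/4

3/4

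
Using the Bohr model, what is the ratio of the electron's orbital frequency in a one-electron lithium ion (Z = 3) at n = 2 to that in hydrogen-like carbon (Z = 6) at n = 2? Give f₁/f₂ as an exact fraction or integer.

1/4

f ∝ Z^2 · n^-3
f₁/f₂ = (3/6)^2 · (2/2)^-3 = 1/4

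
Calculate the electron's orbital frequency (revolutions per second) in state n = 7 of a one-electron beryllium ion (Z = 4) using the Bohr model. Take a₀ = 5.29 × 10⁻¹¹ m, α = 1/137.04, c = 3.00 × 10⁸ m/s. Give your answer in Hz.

3.07 × 10¹⁴ Hz

r = n²a₀/Z = 6.48 × 10⁻¹⁰ m, v = Zαc/n = 1.25 × 10⁶ m/s
f = v/(2πr) = 3.07 × 10¹⁴ Hz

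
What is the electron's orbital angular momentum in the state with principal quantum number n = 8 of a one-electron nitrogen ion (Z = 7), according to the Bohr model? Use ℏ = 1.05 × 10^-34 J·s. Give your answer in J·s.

L_n = nℏ = 8 × 1.05 × 10^-34 = 8.40 × 10^-34 J·s

8.40 × 10^-34 J·s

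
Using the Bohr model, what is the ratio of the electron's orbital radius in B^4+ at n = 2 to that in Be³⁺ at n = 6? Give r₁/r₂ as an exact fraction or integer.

4/45

r ∝ Z^-1 · n^2
r₁/r₂ = (5/4)^-1 · (2/6)^2 = 4/45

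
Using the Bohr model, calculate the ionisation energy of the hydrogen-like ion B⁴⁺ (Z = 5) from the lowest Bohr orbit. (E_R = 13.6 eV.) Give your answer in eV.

340 eV

E_n = −E_R·Z²/n² = −13.6 × 5²/1² eV = -340 eV
Ionisation energy = −E_n = 340 eV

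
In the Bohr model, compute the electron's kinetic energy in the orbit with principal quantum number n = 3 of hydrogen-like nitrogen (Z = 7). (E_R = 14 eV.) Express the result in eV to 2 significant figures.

For a Coulomb orbit the virial theorem gives K = −E_n.
E_n = −E_R·Z²/n², so K = E_R·Z²/n² = 14 × 7²/3² = 76 eV

76 eV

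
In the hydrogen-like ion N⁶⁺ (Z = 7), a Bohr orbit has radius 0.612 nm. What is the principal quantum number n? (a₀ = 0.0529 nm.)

9

r_n = n²a₀/Z ⇒ n² = rZ/a₀ = 0.612 × 7 / 0.0529 ≈ 80.98
n = 9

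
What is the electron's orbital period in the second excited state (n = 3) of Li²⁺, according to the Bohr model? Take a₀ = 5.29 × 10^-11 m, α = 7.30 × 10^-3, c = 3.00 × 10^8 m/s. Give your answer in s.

4.55 × 10^-16 s

r = n²a₀/Z = 3²·5.29 × 10^-11/3 = 1.59 × 10^-10 m
v = Zαc/n = 3·0.00730·3.00 × 10^8/3 = 2.19 × 10^6 m/s
T = 2πr/v = 4.55 × 10^-16 s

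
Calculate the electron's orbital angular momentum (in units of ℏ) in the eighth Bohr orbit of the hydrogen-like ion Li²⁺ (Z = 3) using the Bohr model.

L_n = nℏ, so L/ℏ = n = 8.

8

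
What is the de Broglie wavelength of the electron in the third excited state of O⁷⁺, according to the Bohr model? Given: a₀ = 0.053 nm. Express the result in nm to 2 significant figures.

0.17 nm

The Bohr quantisation condition is nλ = 2πr_n.
r_n = n²a₀/Z = 0.11 nm
λ = 2πr_n/n = 2π·0.11/4 = 0.17 nm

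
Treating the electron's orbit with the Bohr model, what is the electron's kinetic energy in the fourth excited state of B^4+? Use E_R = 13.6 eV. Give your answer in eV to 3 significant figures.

For a Coulomb orbit the virial theorem gives K = −E_n.
E_n = −E_R·Z²/n², so K = E_R·Z²/n² = 13.6 × 5²/5² = 13.6 eV

13.6 eV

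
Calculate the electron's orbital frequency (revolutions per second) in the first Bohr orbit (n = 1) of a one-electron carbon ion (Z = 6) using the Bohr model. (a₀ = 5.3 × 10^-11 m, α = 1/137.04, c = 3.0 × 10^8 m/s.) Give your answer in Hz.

2.4 × 10^17 Hz

r = n²a₀/Z = 8.8 × 10^-12 m, v = Zαc/n = 1.3 × 10^7 m/s
f = v/(2πr) = 2.4 × 10^17 Hz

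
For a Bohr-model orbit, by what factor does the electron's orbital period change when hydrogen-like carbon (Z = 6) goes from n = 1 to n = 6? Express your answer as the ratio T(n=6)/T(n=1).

T ∝ Z^-2 · n^3; with Z fixed, T ∝ n^3.
T(n=6)/T(n=1) = (6/1)^3 = 216

216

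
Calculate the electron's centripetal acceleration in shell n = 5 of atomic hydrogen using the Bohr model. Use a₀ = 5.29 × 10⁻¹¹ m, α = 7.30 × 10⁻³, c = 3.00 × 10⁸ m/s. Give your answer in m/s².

r = n²a₀/Z = 1.32 × 10⁻⁹ m, v = Zαc/n = 4.38 × 10⁵ m/s
a = v²/r = (4.38 × 10⁵)² / 1.32 × 10⁻⁹ = 1.45 × 10²⁰ m/s²

1.45 × 10²⁰ m/s²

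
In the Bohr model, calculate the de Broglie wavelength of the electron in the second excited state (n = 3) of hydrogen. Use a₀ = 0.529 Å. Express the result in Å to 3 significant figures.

The Bohr quantisation condition is nλ = 2πr_n.
r_n = n²a₀/Z = 4.76 Å
λ = 2πr_n/n = 2π·4.76/3 = 9.97 Å

9.97 Å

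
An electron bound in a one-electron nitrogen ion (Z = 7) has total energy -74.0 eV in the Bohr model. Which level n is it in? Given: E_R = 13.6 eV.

3

E_n = −E_R Z²/n² ⇒ n² = E_R Z²/(−E_n) = 13.6 × 7² / 74.0 ≈ 9.01
n = 3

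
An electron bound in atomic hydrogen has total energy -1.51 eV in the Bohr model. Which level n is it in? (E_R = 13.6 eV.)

E_n = −E_R Z²/n² ⇒ n² = E_R Z²/(−E_n) = 13.6 × 1² / 1.51 ≈ 9.01
n = 3

3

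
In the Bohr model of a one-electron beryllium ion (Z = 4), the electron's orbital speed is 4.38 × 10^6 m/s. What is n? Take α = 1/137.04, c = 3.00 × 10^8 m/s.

2

v_n = Zαc/n ⇒ n = Zαc/v = 4 × 0.00730 × 3.00 × 10^8 / 4.38 × 10^6 ≈ 2.00
n = 2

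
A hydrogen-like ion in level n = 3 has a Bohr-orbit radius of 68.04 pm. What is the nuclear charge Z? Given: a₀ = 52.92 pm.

7

r_n = n²a₀/Z ⇒ Z = n²a₀/r = 3² × 52.92 / 68.04 ≈ 7.00
Z = 7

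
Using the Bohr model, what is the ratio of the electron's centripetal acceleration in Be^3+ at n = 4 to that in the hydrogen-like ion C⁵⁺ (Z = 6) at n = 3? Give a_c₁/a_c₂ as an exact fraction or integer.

a_c ∝ Z^3 · n^-4
a_c₁/a_c₂ = (4/6)^3 · (4/3)^-4 = 3/32

3/32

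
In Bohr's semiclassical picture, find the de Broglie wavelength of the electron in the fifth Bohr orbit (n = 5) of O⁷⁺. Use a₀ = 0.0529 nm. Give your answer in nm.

0.208 nm

The Bohr quantisation condition is nλ = 2πr_n.
r_n = n²a₀/Z = 0.165 nm
λ = 2πr_n/n = 2π·0.165/5 = 0.208 nm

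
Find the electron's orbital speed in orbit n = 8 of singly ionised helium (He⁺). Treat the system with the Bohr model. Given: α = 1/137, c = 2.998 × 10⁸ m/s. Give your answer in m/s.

5.471 × 10⁵ m/s

v_n = Zαc/n = 2 × 0.007299 × 2.998 × 10⁸ / 8
    = 5.471 × 10⁵ m/s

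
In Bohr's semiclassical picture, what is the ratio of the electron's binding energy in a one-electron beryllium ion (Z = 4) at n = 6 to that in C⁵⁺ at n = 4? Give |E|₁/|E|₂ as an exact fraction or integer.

16/81

|E| ∝ Z^2 · n^-2
|E|₁/|E|₂ = (4/6)^2 · (6/4)^-2 = 16/81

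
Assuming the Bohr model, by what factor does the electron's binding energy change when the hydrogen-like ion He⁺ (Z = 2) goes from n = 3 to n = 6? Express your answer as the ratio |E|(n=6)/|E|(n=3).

|E| ∝ Z^2 · n^-2; with Z fixed, |E| ∝ n^-2.
|E|(n=6)/|E|(n=3) = (6/3)^-2 = 1/4

1/4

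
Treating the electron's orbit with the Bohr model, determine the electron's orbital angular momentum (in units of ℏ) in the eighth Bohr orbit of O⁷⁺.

L_n = nℏ, so L/ℏ = n = 8.

8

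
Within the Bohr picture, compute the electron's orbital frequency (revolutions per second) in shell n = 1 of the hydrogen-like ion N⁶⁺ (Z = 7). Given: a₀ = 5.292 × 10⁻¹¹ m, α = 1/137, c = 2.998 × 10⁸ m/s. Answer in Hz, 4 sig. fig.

r = n²a₀/Z = 7.560 × 10⁻¹² m, v = Zαc/n = 1.532 × 10⁷ m/s
f = v/(2πr) = 3.225 × 10¹⁷ Hz

3.225 × 10¹⁷ Hz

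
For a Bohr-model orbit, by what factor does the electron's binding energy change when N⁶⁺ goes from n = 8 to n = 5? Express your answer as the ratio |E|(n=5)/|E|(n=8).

|E| ∝ Z^2 · n^-2; with Z fixed, |E| ∝ n^-2.
|E|(n=5)/|E|(n=8) = (5/8)^-2 = 64/25

64/25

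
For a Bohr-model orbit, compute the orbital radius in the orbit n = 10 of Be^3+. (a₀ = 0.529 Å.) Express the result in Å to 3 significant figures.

r_n = n²a₀/Z = 10² × 0.529 / 4
    = 100 × 0.529 / 4 = 13.2 Å

13.2 Å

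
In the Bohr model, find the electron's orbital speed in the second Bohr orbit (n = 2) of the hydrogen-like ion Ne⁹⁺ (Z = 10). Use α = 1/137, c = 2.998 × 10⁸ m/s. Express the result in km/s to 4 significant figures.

v_n = Zαc/n = 10 × 0.007299 × 2.998 × 10⁸ / 2
    = 1.094 × 10⁴ km/s

1.094 × 10⁴ km/s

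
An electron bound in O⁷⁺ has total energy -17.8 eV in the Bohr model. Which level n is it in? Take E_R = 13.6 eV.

7

E_n = −E_R Z²/n² ⇒ n² = E_R Z²/(−E_n) = 13.6 × 8² / 17.8 ≈ 48.90
n = 7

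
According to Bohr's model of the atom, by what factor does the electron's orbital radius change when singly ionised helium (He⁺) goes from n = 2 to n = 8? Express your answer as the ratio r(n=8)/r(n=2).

r ∝ Z^-1 · n^2; with Z fixed, r ∝ n^2.
r(n=8)/r(n=2) = (8/2)^2 = 16

16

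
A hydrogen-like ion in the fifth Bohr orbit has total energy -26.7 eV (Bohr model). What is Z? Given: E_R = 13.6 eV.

E_n = −E_R Z²/n² ⇒ Z² = −E_n n²/E_R = 26.7 × 5² / 13.6 ≈ 49.08
Z = 7

7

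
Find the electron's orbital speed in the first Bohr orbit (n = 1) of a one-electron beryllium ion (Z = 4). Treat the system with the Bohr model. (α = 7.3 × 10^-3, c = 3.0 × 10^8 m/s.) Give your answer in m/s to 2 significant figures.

8.8 × 10^6 m/s

v_n = Zαc/n = 4 × 0.0073 × 3.0 × 10^8 / 1
    = 8.8 × 10^6 m/s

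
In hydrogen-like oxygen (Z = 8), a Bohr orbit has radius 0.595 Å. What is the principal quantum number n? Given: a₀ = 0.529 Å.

r_n = n²a₀/Z ⇒ n² = rZ/a₀ = 0.595 × 8 / 0.529 ≈ 9.00
n = 3

3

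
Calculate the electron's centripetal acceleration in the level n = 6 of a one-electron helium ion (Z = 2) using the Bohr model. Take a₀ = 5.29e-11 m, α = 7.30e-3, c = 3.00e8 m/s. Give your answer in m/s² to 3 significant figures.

r = n²a₀/Z = 9.52e-10 m, v = Zαc/n = 7.30e5 m/s
a = v²/r = (7.30e5)² / 9.52e-10 = 5.60e20 m/s²

5.60e20 m/s²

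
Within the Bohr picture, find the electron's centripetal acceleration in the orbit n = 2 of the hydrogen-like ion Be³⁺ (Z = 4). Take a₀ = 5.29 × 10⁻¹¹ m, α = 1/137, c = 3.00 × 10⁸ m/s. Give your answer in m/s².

3.63 × 10²³ m/s²

r = n²a₀/Z = 5.29 × 10⁻¹¹ m, v = Zαc/n = 4.38 × 10⁶ m/s
a = v²/r = (4.38 × 10⁶)² / 5.29 × 10⁻¹¹ = 3.63 × 10²³ m/s²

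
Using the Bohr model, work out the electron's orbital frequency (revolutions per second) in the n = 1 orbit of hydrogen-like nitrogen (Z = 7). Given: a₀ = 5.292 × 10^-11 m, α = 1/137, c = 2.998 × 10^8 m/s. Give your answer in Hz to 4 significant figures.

3.225 × 10^17 Hz

r = n²a₀/Z = 7.560 × 10^-12 m, v = Zαc/n = 1.532 × 10^7 m/s
f = v/(2πr) = 3.225 × 10^17 Hz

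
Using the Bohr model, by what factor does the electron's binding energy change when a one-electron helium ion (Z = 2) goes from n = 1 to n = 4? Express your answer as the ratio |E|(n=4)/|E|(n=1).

1/16

|E| ∝ Z^2 · n^-2; with Z fixed, |E| ∝ n^-2.
|E|(n=4)/|E|(n=1) = (4/1)^-2 = 1/16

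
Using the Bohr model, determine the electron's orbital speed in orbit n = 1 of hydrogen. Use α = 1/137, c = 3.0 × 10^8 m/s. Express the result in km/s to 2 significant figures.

2200 km/s

v_n = Zαc/n = 1 × 0.0073 × 3.0 × 10^8 / 1
    = 2200 km/s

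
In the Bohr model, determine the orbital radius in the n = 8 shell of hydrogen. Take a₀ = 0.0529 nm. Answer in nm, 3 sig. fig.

3.39 nm

r_n = n²a₀/Z = 8² × 0.0529 / 1
    = 64 × 0.0529 / 1 = 3.39 nm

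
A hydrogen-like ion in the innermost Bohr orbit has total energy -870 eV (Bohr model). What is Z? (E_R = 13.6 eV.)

8

E_n = −E_R Z²/n² ⇒ Z² = −E_n n²/E_R = 870 × 1² / 13.6 ≈ 63.97
Z = 8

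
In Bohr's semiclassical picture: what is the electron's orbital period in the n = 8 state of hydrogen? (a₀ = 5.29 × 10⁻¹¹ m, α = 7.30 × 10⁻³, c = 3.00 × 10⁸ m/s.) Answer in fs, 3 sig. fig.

r = n²a₀/Z = 8²·5.29 × 10⁻¹¹/1 = 3.39 × 10⁻⁹ m
v = Zαc/n = 1·0.00730·3.00 × 10⁸/8 = 2.74 × 10⁵ m/s
T = 2πr/v = 7.77 × 10⁻¹⁴ s = 77.7 fs

77.7 fs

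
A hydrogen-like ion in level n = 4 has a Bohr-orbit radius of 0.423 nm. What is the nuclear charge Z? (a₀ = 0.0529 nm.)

2

r_n = n²a₀/Z ⇒ Z = n²a₀/r = 4² × 0.0529 / 0.423 ≈ 2.00
Z = 2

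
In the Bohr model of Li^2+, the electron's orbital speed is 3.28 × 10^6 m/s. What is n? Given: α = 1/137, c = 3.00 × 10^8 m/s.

2

v_n = Zαc/n ⇒ n = Zαc/v = 3 × 0.00730 × 3.00 × 10^8 / 3.28 × 10^6 ≈ 2.00
n = 2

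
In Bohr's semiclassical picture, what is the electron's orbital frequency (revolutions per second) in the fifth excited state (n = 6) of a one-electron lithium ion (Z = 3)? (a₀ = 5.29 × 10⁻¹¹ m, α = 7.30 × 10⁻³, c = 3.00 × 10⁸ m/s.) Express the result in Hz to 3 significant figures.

r = n²a₀/Z = 6.35 × 10⁻¹⁰ m, v = Zαc/n = 1.09 × 10⁶ m/s
f = v/(2πr) = 2.75 × 10¹⁴ Hz

2.75 × 10¹⁴ Hz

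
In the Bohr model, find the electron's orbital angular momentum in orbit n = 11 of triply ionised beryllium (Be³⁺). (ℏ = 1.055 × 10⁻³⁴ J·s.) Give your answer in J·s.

L_n = nℏ = 11 × 1.055 × 10⁻³⁴ = 1.160 × 10⁻³³ J·s

1.160 × 10⁻³³ J·s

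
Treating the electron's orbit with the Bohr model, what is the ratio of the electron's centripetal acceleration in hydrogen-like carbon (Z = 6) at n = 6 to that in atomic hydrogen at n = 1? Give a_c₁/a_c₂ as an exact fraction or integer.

1/6

a_c ∝ Z^3 · n^-4
a_c₁/a_c₂ = (6/1)^3 · (6/1)^-4 = 1/6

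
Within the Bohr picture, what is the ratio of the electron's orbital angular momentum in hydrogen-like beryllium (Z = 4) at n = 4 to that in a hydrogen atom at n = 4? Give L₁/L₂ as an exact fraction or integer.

L = nℏ is independent of Z.
L₁/L₂ = n₁/n₂ = 4/4 = 1

1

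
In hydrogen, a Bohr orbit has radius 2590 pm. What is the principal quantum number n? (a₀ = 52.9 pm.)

r_n = n²a₀/Z ⇒ n² = rZ/a₀ = 2590 × 1 / 52.9 ≈ 48.96
n = 7

7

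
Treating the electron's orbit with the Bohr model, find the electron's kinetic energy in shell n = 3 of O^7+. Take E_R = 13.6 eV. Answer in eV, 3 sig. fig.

96.7 eV

For a Coulomb orbit the virial theorem gives K = −E_n.
E_n = −E_R·Z²/n², so K = E_R·Z²/n² = 13.6 × 8²/3² = 96.7 eV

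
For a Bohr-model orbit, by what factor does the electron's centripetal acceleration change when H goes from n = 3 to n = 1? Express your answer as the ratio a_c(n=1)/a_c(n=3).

a_c ∝ Z^3 · n^-4; with Z fixed, a_c ∝ n^-4.
a_c(n=1)/a_c(n=3) = (1/3)^-4 = 81

81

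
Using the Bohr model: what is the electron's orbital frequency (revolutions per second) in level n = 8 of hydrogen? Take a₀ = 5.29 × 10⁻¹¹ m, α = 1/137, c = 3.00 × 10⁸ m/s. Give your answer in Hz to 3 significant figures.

r = n²a₀/Z = 3.39 × 10⁻⁹ m, v = Zαc/n = 2.74 × 10⁵ m/s
f = v/(2πr) = 1.29 × 10¹³ Hz

1.29 × 10¹³ Hz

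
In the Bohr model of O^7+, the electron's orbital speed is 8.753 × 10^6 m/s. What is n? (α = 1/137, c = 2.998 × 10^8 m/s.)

v_n = Zαc/n ⇒ n = Zαc/v = 8 × 0.007299 × 2.998 × 10^8 / 8.753 × 10^6 ≈ 2.00
n = 2

2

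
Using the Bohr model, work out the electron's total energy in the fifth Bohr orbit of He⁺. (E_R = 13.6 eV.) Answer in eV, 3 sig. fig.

E_n = −E_R·Z²/n² = −13.6 × 2²/5² = -2.18 eV

-2.18 eV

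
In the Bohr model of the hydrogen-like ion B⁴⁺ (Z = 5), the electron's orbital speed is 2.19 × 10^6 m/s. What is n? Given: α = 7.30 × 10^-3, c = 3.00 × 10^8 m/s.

v_n = Zαc/n ⇒ n = Zαc/v = 5 × 0.00730 × 3.00 × 10^8 / 2.19 × 10^6 ≈ 5.00
n = 5

5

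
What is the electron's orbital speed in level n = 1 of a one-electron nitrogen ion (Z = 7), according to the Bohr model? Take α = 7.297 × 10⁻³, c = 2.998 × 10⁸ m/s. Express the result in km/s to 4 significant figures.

v_n = Zαc/n = 7 × 0.007297 × 2.998 × 10⁸ / 1
    = 1.531 × 10⁴ km/s

1.531 × 10⁴ km/s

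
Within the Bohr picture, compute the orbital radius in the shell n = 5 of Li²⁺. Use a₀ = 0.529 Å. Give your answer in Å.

r_n = n²a₀/Z = 5² × 0.529 / 3
    = 25 × 0.529 / 3 = 4.41 Å

4.41 Å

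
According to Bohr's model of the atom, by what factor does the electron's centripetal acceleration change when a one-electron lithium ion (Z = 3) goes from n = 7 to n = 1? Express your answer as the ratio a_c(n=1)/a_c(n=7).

2401

a_c ∝ Z^3 · n^-4; with Z fixed, a_c ∝ n^-4.
a_c(n=1)/a_c(n=7) = (1/7)^-4 = 2401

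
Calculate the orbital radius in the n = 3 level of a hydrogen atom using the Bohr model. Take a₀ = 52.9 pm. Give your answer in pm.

r_n = n²a₀/Z = 3² × 52.9 / 1
    = 9 × 52.9 / 1 = 476 pm

476 pm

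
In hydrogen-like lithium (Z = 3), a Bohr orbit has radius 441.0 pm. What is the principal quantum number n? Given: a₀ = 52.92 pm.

r_n = n²a₀/Z ⇒ n² = rZ/a₀ = 441.0 × 3 / 52.92 ≈ 25.00
n = 5

5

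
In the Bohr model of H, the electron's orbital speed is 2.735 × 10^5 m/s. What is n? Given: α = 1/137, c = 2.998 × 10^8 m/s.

8

v_n = Zαc/n ⇒ n = Zαc/v = 1 × 0.007299 × 2.998 × 10^8 / 2.735 × 10^5 ≈ 8.00
n = 8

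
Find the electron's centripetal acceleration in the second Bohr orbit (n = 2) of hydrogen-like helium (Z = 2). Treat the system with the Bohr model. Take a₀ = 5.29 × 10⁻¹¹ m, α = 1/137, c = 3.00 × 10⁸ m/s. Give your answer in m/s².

4.53 × 10²² m/s²

r = n²a₀/Z = 1.06 × 10⁻¹⁰ m, v = Zαc/n = 2.19 × 10⁶ m/s
a = v²/r = (2.19 × 10⁶)² / 1.06 × 10⁻¹⁰ = 4.53 × 10²² m/s²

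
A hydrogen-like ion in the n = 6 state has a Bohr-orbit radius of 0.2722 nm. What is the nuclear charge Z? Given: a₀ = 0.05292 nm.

7

r_n = n²a₀/Z ⇒ Z = n²a₀/r = 6² × 0.05292 / 0.2722 ≈ 7.00
Z = 7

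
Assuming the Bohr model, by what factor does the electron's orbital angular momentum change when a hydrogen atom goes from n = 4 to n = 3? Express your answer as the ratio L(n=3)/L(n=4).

3/4

L = nℏ depends only on n, so L ∝ n.
L(n=3)/L(n=4) = (3/4)^1 = 3/4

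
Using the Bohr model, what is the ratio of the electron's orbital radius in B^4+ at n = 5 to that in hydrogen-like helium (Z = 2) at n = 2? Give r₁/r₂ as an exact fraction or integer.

5/2

r ∝ Z^-1 · n^2
r₁/r₂ = (5/2)^-1 · (5/2)^2 = 5/2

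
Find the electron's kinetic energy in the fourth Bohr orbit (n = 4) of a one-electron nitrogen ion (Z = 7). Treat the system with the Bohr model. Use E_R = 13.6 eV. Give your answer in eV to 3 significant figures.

41.6 eV

For a Coulomb orbit the virial theorem gives K = −E_n.
E_n = −E_R·Z²/n², so K = E_R·Z²/n² = 13.6 × 7²/4² = 41.6 eV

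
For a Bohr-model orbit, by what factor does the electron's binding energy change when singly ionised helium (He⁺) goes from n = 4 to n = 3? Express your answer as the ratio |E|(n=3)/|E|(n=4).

16/9

|E| ∝ Z^2 · n^-2; with Z fixed, |E| ∝ n^-2.
|E|(n=3)/|E|(n=4) = (3/4)^-2 = 16/9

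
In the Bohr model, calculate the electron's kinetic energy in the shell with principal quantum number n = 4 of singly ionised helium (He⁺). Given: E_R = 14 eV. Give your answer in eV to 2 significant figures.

For a Coulomb orbit the virial theorem gives K = −E_n.
E_n = −E_R·Z²/n², so K = E_R·Z²/n² = 14 × 2²/4² = 3.5 eV

3.5 eV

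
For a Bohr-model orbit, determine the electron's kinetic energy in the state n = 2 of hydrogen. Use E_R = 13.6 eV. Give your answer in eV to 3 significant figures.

For a Coulomb orbit the virial theorem gives K = −E_n.
E_n = −E_R·Z²/n², so K = E_R·Z²/n² = 13.6 × 1²/2² = 3.40 eV

3.40 eV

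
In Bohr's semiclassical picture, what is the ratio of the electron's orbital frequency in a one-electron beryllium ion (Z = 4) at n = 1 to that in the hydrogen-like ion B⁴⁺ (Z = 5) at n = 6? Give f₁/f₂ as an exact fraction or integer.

3456/25

f ∝ Z^2 · n^-3
f₁/f₂ = (4/5)^2 · (1/6)^-3 = 3456/25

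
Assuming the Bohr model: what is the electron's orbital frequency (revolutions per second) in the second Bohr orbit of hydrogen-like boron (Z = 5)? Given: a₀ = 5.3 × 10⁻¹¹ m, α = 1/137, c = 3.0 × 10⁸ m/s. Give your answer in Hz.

r = n²a₀/Z = 4.2 × 10⁻¹¹ m, v = Zαc/n = 5.5 × 10⁶ m/s
f = v/(2πr) = 2.1 × 10¹⁶ Hz

2.1 × 10¹⁶ Hz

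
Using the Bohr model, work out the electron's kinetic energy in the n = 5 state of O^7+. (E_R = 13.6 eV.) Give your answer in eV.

For a Coulomb orbit the virial theorem gives K = −E_n.
E_n = −E_R·Z²/n², so K = E_R·Z²/n² = 13.6 × 8²/5² = 34.8 eV

34.8 eV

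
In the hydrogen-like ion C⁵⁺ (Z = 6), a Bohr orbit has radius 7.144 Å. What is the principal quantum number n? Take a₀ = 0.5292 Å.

9

r_n = n²a₀/Z ⇒ n² = rZ/a₀ = 7.144 × 6 / 0.5292 ≈ 81.00
n = 9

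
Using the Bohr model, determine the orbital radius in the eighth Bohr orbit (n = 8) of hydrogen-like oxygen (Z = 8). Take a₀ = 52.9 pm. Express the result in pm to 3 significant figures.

423 pm

r_n = n²a₀/Z = 8² × 52.9 / 8
    = 64 × 52.9 / 8 = 423 pm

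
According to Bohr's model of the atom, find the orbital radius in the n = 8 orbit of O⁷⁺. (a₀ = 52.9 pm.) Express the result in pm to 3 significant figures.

423 pm

r_n = n²a₀/Z = 8² × 52.9 / 8
    = 64 × 52.9 / 8 = 423 pm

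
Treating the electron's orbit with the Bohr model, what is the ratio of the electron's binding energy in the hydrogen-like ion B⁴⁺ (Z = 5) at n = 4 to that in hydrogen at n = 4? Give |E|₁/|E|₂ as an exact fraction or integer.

25

|E| ∝ Z^2 · n^-2
|E|₁/|E|₂ = (5/1)^2 · (4/4)^-2 = 25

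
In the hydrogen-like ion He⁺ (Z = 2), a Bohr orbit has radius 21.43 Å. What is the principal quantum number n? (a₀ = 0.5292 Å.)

9

r_n = n²a₀/Z ⇒ n² = rZ/a₀ = 21.43 × 2 / 0.5292 ≈ 80.99
n = 9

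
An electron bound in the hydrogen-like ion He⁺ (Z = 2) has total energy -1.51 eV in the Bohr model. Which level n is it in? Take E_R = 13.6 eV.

6

E_n = −E_R Z²/n² ⇒ n² = E_R Z²/(−E_n) = 13.6 × 2² / 1.51 ≈ 36.03
n = 6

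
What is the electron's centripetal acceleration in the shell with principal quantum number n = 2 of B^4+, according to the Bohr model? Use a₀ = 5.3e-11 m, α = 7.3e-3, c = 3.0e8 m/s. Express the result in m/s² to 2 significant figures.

7.1e23 m/s²

r = n²a₀/Z = 4.2e-11 m, v = Zαc/n = 5.5e6 m/s
a = v²/r = (5.5e6)² / 4.2e-11 = 7.1e23 m/s²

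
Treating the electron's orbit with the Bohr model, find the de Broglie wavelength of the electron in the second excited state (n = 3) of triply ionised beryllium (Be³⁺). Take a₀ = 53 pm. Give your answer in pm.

250 pm

The Bohr quantisation condition is nλ = 2πr_n.
r_n = n²a₀/Z = 120 pm
λ = 2πr_n/n = 2π·120/3 = 250 pm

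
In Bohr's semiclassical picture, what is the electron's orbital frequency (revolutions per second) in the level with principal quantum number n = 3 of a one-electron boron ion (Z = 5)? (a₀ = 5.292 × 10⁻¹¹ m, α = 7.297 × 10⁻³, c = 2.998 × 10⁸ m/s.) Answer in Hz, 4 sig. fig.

r = n²a₀/Z = 9.526 × 10⁻¹¹ m, v = Zαc/n = 3.646 × 10⁶ m/s
f = v/(2πr) = 6.092 × 10¹⁵ Hz

6.092 × 10¹⁵ Hz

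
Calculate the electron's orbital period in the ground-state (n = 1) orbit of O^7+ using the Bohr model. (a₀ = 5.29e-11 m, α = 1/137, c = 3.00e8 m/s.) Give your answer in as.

2.37 as

r = n²a₀/Z = 1²·5.29e-11/8 = 6.61e-12 m
v = Zαc/n = 8·0.00730·3.00e8/1 = 1.75e7 m/s
T = 2πr/v = 2.37e-18 s = 2.37 as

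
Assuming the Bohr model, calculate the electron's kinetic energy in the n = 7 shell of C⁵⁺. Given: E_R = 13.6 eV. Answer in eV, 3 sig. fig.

For a Coulomb orbit the virial theorem gives K = −E_n.
E_n = −E_R·Z²/n², so K = E_R·Z²/n² = 13.6 × 6²/7² = 9.99 eV

9.99 eV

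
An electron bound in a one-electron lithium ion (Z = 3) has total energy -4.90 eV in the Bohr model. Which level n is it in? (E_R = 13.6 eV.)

E_n = −E_R Z²/n² ⇒ n² = E_R Z²/(−E_n) = 13.6 × 3² / 4.90 ≈ 24.98
n = 5

5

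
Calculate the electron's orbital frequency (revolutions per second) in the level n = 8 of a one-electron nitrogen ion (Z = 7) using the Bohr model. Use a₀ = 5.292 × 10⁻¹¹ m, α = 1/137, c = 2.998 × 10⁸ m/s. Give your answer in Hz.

6.299 × 10¹⁴ Hz

r = n²a₀/Z = 4.838 × 10⁻¹⁰ m, v = Zαc/n = 1.915 × 10⁶ m/s
f = v/(2πr) = 6.299 × 10¹⁴ Hz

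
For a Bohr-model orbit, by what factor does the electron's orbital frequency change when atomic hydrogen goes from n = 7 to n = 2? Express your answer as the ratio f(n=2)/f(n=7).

f ∝ Z^2 · n^-3; with Z fixed, f ∝ n^-3.
f(n=2)/f(n=7) = (2/7)^-3 = 343/8

343/8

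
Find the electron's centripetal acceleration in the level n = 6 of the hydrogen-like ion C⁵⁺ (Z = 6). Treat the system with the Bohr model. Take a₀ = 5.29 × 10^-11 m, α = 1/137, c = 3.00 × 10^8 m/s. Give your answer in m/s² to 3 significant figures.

1.51 × 10^22 m/s²

r = n²a₀/Z = 3.17 × 10^-10 m, v = Zαc/n = 2.19 × 10^6 m/s
a = v²/r = (2.19 × 10^6)² / 3.17 × 10^-10 = 1.51 × 10^22 m/s²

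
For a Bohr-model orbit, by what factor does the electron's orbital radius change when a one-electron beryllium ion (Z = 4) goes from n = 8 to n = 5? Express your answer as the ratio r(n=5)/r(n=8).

25/64

r ∝ Z^-1 · n^2; with Z fixed, r ∝ n^2.
r(n=5)/r(n=8) = (5/8)^2 = 25/64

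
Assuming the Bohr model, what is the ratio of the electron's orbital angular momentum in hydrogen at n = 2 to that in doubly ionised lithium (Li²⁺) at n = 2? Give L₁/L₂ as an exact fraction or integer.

1

L = nℏ is independent of Z.
L₁/L₂ = n₁/n₂ = 2/2 = 1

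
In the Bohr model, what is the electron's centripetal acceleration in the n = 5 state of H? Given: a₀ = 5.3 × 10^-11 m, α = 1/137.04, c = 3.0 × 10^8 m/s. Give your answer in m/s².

r = n²a₀/Z = 1.3 × 10^-9 m, v = Zαc/n = 4.4 × 10^5 m/s
a = v²/r = (4.4 × 10^5)² / 1.3 × 10^-9 = 1.4 × 10^20 m/s²

1.4 × 10^20 m/s²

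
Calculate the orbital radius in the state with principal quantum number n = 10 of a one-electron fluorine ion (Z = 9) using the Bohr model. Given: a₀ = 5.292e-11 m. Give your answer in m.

5.880e-10 m

r_n = n²a₀/Z = 10² × 5.292e-11 / 9
    = 100 × 5.292e-11 / 9 = 5.880e-10 m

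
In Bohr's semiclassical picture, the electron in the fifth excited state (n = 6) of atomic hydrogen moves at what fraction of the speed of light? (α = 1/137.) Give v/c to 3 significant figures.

0.00122

v_n = Zαc/n, so v/c = Zα/n = 1 × 0.00730 / 6 = 0.00122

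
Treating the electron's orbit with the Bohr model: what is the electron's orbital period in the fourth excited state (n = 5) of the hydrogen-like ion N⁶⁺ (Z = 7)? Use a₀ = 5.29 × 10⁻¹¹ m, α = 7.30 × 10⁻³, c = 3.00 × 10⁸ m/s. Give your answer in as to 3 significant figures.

387 as

r = n²a₀/Z = 5²·5.29 × 10⁻¹¹/7 = 1.89 × 10⁻¹⁰ m
v = Zαc/n = 7·0.00730·3.00 × 10⁸/5 = 3.07 × 10⁶ m/s
T = 2πr/v = 3.87 × 10⁻¹⁶ s = 387 as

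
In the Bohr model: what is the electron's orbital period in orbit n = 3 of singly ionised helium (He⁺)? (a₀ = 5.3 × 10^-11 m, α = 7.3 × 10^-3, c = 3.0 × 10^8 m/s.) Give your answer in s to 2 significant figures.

1.0 × 10^-15 s

r = n²a₀/Z = 3²·5.3 × 10^-11/2 = 2.4 × 10^-10 m
v = Zαc/n = 2·0.0073·3.0 × 10^8/3 = 1.5 × 10^6 m/s
T = 2πr/v = 1.0 × 10^-15 s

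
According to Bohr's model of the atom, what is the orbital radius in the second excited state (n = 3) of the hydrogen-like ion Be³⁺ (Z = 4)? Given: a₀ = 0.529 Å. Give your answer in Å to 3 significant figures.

1.19 Å

r_n = n²a₀/Z = 3² × 0.529 / 4
    = 9 × 0.529 / 4 = 1.19 Å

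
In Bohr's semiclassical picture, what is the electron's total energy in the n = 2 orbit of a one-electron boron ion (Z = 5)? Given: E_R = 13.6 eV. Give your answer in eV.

E_n = −E_R·Z²/n² = −13.6 × 5²/2² = -85.0 eV

-85.0 eV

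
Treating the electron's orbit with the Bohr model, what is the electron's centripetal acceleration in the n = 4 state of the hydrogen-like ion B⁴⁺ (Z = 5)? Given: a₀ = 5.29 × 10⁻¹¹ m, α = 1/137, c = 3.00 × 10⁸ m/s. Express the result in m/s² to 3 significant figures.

r = n²a₀/Z = 1.69 × 10⁻¹⁰ m, v = Zαc/n = 2.74 × 10⁶ m/s
a = v²/r = (2.74 × 10⁶)² / 1.69 × 10⁻¹⁰ = 4.43 × 10²² m/s²

4.43 × 10²² m/s²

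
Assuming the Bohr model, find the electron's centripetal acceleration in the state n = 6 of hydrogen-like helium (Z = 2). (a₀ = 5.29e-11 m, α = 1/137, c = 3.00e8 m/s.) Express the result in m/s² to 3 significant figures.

r = n²a₀/Z = 9.52e-10 m, v = Zαc/n = 7.30e5 m/s
a = v²/r = (7.30e5)² / 9.52e-10 = 5.60e20 m/s²

5.60e20 m/s²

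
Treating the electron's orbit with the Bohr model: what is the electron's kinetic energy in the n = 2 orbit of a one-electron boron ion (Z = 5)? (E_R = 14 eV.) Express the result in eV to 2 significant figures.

For a Coulomb orbit the virial theorem gives K = −E_n.
E_n = −E_R·Z²/n², so K = E_R·Z²/n² = 14 × 5²/2² = 88 eV

88 eV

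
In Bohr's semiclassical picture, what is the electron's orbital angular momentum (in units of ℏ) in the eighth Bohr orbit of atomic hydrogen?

L_n = nℏ, so L/ℏ = n = 8.

8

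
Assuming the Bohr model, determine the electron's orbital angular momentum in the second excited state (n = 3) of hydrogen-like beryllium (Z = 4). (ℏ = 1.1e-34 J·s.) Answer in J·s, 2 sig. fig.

3.3e-34 J·s

L_n = nℏ = 3 × 1.1e-34 = 3.3e-34 J·s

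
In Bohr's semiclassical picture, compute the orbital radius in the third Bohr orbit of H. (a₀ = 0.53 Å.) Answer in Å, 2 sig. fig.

r_n = n²a₀/Z = 3² × 0.53 / 1
    = 9 × 0.53 / 1 = 4.8 Å

4.8 Å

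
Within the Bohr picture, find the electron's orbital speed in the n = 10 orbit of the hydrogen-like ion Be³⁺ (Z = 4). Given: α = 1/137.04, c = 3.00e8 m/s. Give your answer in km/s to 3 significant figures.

876 km/s

v_n = Zαc/n = 4 × 0.00730 × 3.00e8 / 10
    = 876 km/s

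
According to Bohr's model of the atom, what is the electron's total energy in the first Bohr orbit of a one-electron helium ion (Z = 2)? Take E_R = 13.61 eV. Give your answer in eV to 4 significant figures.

E_n = −E_R·Z²/n² = −13.61 × 2²/1² = -54.44 eV

-54.44 eV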